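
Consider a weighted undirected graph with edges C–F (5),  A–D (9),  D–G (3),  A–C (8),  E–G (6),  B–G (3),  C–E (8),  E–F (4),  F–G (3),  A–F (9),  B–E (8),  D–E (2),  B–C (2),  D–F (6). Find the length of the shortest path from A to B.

10

Checking several routes:
A→F→C→B: 9 + 5 + 2 = 16
A→C→B: 8 + 2 = 10
A→C→F→G→B: 8 + 5 + 3 + 3 = 19
A→F→G→B: 9 + 3 + 3 = 15
A→D→G→B: 9 + 3 + 3 = 15
A→D→E→B: 9 + 2 + 8 = 19
Shortest: 10.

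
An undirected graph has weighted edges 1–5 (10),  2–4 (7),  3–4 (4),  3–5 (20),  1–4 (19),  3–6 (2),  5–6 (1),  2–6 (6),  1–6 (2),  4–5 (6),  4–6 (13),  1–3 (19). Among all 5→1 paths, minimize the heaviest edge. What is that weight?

2

Checking several routes:
5 - 6 - 1: max(1, 2) = 2
5 - 4 - 3 - 6 - 1: max(6, 4, 2, 2) = 6
5 - 4 - 2 - 6 - 1: max(6, 7, 6, 2) = 7
The minimum achievable maximum is 2.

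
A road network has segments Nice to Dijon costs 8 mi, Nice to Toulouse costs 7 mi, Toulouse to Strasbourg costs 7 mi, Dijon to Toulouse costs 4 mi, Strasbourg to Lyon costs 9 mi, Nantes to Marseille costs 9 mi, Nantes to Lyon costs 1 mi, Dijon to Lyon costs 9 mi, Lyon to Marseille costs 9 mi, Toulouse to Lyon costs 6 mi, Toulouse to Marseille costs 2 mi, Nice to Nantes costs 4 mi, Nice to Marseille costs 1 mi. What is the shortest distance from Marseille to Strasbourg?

Comparing a few candidate routes:
Marseille→Toulouse→Strasbourg: 2 + 7 = 9
Marseille→Lyon→Strasbourg: 9 + 9 = 18
Marseille→Nice→Nantes→Lyon→Strasbourg: 1 + 4 + 1 + 9 = 15
Marseille→Nice→Toulouse→Strasbourg: 1 + 7 + 7 = 15
Marseille→Toulouse→Lyon→Strasbourg: 2 + 6 + 9 = 17
Best route has total 9 mi.

9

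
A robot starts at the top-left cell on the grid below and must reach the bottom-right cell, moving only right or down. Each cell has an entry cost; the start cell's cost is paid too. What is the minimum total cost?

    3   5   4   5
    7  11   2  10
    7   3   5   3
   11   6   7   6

Take r0c0→r0c1→r0c2→r1c2→r2c2→r2c3→r3c3 for a total of 3 + 5 + 4 + 2 + 5 + 3 + 6 = 28.
(Top row then right column would cost 36.)

28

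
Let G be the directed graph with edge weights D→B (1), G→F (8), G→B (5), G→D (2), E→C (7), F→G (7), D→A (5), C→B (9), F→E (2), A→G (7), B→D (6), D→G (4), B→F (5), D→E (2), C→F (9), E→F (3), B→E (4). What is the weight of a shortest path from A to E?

11

Some routes from A to E:
A → G → D → B → E: 7 + 2 + 1 + 4 = 14
A → G → B → F → E: 7 + 5 + 5 + 2 = 19
A → G → D → B → F → E: 7 + 2 + 1 + 5 + 2 = 17
A → G → B → E: 7 + 5 + 4 = 16
A → G → D → E: 7 + 2 + 2 = 11
A → G → F → E: 7 + 8 + 2 = 17
Best route has total 11.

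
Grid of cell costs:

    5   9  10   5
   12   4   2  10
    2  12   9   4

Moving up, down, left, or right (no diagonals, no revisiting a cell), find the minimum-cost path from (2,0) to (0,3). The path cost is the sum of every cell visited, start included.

35

Take (2,0) -> (1,0) -> (1,1) -> (1,2) -> (0,2) -> (0,3) for a total of 2 + 12 + 4 + 2 + 10 + 5 = 35.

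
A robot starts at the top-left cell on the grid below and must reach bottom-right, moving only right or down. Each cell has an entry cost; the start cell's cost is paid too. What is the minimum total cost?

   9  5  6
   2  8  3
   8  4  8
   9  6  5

Take (0,0) (1,0) (1,1) (2,1) (3,1) (3,2) for a total of 9 + 2 + 8 + 4 + 6 + 5 = 34.

34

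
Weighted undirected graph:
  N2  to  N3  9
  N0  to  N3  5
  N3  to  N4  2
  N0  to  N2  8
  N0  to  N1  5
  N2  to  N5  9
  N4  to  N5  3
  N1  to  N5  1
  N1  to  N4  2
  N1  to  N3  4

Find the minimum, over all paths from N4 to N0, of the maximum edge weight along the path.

5

A few of the N4→N0 routes:
N4 - N3 - N0: max(2, 5) = 5
N4 - N1 - N0: max(2, 5) = 5
N4 - N3 - N1 - N0: max(2, 4, 5) = 5
N4 - N5 - N1 - N0: max(3, 1, 5) = 5
N4 - N5 - N1 - N3 - N0: max(3, 1, 4, 5) = 5
N4 - N1 - N3 - N0: max(2, 4, 5) = 5
Smallest bottleneck: 5.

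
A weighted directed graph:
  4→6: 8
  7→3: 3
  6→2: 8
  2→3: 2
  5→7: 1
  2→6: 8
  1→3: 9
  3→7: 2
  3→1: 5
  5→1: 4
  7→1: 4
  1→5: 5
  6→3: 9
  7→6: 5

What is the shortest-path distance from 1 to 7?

Paths from 1 to 7:
1-3-7: 9 + 2 = 11
1-5-7: 5 + 1 = 6
Best route has total 6.

6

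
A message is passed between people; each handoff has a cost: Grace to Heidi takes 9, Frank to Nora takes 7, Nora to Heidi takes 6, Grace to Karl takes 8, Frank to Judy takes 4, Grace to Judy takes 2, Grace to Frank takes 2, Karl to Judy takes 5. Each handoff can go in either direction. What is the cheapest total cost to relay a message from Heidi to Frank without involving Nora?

Routes from Heidi to Frank avoiding Nora:
Heidi-Grace-Frank: 9 + 2 = 11
Heidi-Grace-Judy-Frank: 9 + 2 + 4 = 15
Heidi-Grace-Karl-Judy-Frank: 9 + 8 + 5 + 4 = 26
The minimum is 11.

11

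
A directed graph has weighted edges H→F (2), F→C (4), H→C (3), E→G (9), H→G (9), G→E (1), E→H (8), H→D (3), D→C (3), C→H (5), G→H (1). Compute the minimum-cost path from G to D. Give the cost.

Paths from G to D:
G -> H -> D: 1 + 3 = 4
G -> E -> H -> D: 1 + 8 + 3 = 12
Best route has total 4.

4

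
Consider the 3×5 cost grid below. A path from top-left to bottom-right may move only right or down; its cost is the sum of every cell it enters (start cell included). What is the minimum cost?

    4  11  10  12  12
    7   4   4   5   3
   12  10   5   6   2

29

One optimal route is (0,0)→(1,0)→(1,1)→(1,2)→(1,3)→(1,4)→(2,4).
Its cost is 4 + 7 + 4 + 4 + 5 + 3 + 2 = 29.
(Top row then right column would cost 54.)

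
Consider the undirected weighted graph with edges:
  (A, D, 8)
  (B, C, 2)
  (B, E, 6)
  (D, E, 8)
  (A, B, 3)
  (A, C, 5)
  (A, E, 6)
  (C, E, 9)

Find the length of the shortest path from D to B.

11

Some routes from D to B:
D -> A -> C -> B: 8 + 5 + 2 = 15
D -> E -> C -> B: 8 + 9 + 2 = 19
D -> E -> A -> B: 8 + 6 + 3 = 17
D -> A -> E -> B: 8 + 6 + 6 = 20
D -> A -> B: 8 + 3 = 11
D -> E -> B: 8 + 6 = 14
The minimum is 11.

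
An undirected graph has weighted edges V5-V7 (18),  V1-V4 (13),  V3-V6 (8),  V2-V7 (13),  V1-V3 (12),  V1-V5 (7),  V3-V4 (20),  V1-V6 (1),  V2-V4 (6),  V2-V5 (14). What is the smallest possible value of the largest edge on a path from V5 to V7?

Paths from V5 to V7:
V5 -> V1 -> V6 -> V3 -> V4 -> V2 -> V7: max(7, 1, 8, 20, 6, 13) = 20
V5 -> V2 -> V7: max(14, 13) = 14
V5 -> V7: max(18) = 18
V5 -> V1 -> V4 -> V2 -> V7: max(7, 13, 6, 13) = 13
V5 -> V1 -> V3 -> V4 -> V2 -> V7: max(7, 12, 20, 6, 13) = 20
Best route has worst link 13.

13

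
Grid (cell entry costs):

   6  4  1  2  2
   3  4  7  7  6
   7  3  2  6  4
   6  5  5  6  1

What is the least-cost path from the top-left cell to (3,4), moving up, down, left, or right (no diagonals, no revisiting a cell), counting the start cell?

26

Best path: r0c0→r0c1→r0c2→r0c3→r0c4→r1c4→r2c4→r3c4
Cost: 6 + 4 + 1 + 2 + 2 + 6 + 4 + 1 = 26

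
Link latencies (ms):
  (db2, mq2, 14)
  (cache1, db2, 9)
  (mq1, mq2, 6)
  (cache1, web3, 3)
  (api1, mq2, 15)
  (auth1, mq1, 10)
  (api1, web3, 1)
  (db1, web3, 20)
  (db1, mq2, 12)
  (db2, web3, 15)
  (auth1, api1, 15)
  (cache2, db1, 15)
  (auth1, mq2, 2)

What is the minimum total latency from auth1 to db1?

Some routes from auth1 to db1:
auth1→api1→web3→db1: 15 + 1 + 20 = 36
auth1→mq1→mq2→db1: 10 + 6 + 12 = 28
auth1→mq2→db1: 2 + 12 = 14
auth1→mq2→api1→web3→db1: 2 + 15 + 1 + 20 = 38
Best route has total 14 ms.

14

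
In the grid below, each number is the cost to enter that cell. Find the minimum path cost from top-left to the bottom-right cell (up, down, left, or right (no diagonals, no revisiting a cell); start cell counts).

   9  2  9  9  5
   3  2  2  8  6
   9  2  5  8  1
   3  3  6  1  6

Cheapest: [0,0] [0,1] [1,1] [2,1] [3,1] [3,2] [3,3] [3,4]
  9 + 2 + 2 + 2 + 3 + 6 + 1 + 6 = 31

31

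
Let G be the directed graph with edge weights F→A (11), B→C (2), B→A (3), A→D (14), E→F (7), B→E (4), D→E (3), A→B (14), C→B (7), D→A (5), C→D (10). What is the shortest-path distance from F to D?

Routes from F to D:
F-A-B-C-D: 11 + 14 + 2 + 10 = 37
F-A-D: 11 + 14 = 25
The minimum is 25.

25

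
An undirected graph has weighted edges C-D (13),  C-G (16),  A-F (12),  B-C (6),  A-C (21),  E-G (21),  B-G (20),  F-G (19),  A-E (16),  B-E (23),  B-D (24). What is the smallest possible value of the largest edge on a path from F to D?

Comparing a few candidate routes:
F→G→E→A→C→D: max(19, 21, 16, 21, 13) = 21
F→A→E→G→B→C→D: max(12, 16, 21, 20, 6, 13) = 21
F→G→B→C→D: max(19, 20, 6, 13) = 20
F→G→C→D: max(19, 16, 13) = 19
Best route has worst link 19.

19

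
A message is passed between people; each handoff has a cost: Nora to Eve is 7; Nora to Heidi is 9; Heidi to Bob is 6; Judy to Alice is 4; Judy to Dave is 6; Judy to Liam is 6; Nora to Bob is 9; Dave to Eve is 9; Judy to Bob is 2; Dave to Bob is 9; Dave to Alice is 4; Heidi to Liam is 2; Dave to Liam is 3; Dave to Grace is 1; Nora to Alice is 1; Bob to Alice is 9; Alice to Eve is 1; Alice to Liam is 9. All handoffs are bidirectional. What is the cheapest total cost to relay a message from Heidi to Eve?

Some routes from Heidi to Eve:
Heidi - Liam - Dave - Alice - Eve: 2 + 3 + 4 + 1 = 10
Heidi - Liam - Alice - Eve: 2 + 9 + 1 = 12
Heidi - Nora - Alice - Eve: 9 + 1 + 1 = 11
Heidi - Liam - Judy - Alice - Eve: 2 + 6 + 4 + 1 = 13
Heidi - Bob - Judy - Alice - Eve: 6 + 2 + 4 + 1 = 13
Best route has total 10.

10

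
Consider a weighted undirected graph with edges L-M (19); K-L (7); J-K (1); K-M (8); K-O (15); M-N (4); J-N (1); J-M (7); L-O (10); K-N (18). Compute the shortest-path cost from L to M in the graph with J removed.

15

Candidate routes:
L-O-K-M: 10 + 15 + 8 = 33
L-O-K-N-M: 10 + 15 + 18 + 4 = 47
L-K-N-M: 7 + 18 + 4 = 29
L-M: 19
L-K-M: 7 + 8 = 15
Shortest: 15.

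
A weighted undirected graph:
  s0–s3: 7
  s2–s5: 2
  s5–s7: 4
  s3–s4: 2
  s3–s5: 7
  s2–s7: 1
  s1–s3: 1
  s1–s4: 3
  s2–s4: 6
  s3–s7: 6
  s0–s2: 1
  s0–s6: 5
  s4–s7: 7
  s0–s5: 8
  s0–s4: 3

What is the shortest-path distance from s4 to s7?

Comparing a few candidate routes:
s4 - s7: 7
s4 - s0 - s2 - s7: 3 + 1 + 1 = 5
s4 - s2 - s7: 6 + 1 = 7
Shortest: 5.

5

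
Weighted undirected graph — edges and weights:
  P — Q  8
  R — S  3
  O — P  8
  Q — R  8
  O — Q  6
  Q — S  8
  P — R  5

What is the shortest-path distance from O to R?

Routes from O to R:
O-P-Q-R: 8 + 8 + 8 = 24
O-P-R: 8 + 5 = 13
O-Q-R: 6 + 8 = 14
O-Q-P-R: 6 + 8 + 5 = 19
O-P-Q-S-R: 8 + 8 + 8 + 3 = 27
O-Q-S-R: 6 + 8 + 3 = 17
Best route has total 13.

13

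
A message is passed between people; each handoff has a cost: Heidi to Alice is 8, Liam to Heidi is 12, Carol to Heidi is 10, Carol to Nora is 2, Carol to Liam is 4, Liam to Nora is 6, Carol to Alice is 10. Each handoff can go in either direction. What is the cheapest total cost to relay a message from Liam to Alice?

14

Some routes from Liam to Alice:
Liam→Nora→Carol→Alice: 6 + 2 + 10 = 18
Liam→Carol→Heidi→Alice: 4 + 10 + 8 = 22
Liam→Carol→Alice: 4 + 10 = 14
Liam→Heidi→Alice: 12 + 8 = 20
Shortest: 14.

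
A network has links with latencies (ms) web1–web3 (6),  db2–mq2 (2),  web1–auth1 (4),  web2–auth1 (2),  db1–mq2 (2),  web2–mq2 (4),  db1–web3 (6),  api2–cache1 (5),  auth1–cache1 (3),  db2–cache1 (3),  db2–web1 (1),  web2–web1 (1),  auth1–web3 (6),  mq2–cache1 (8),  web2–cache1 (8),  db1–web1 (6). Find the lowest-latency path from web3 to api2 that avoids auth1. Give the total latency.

Checking several routes:
web3→web1→db2→cache1→api2: 6 + 1 + 3 + 5 = 15
web3→db1→mq2→db2→cache1→api2: 6 + 2 + 2 + 3 + 5 = 18
web3→web1→web2→cache1→api2: 6 + 1 + 8 + 5 = 20
The minimum is 15 ms.

15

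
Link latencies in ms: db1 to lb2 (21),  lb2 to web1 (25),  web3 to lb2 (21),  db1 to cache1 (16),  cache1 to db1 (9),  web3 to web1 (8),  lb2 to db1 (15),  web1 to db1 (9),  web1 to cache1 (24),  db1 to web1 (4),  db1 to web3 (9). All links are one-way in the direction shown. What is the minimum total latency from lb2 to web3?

24

Paths from lb2 to web3:
lb2→web1→db1→web3: 25 + 9 + 9 = 43
lb2→db1→web3: 15 + 9 = 24
lb2→web1→cache1→db1→web3: 25 + 24 + 9 + 9 = 67
Best route has total 24 ms.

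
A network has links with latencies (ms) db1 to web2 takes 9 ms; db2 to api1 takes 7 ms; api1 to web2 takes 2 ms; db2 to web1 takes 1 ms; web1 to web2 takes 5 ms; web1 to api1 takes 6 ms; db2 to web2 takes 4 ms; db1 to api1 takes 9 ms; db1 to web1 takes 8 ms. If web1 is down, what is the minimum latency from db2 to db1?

Candidate routes:
db2→api1→db1: 7 + 9 = 16
db2→web2→api1→db1: 4 + 2 + 9 = 15
db2→api1→web2→db1: 7 + 2 + 9 = 18
db2→web2→db1: 4 + 9 = 13
Shortest: 13 ms.

13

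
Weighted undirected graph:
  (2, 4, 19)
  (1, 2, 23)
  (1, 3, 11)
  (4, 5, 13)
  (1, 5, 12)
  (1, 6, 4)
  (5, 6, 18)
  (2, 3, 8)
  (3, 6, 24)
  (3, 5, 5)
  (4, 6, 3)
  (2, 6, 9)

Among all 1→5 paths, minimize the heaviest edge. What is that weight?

9

Some routes from 1 to 5:
1→6→4→5: max(4, 3, 13) = 13
1→5: max(12) = 12
1→6→2→3→5: max(4, 9, 8, 5) = 9
1→3→5: max(11, 5) = 11
The minimum achievable maximum is 9.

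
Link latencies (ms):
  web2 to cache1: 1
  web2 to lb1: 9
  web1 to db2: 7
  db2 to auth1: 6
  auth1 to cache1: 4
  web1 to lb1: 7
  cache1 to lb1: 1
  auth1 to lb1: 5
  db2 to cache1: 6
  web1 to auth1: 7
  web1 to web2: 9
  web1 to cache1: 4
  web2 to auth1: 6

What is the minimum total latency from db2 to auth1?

Some routes from db2 to auth1:
db2-cache1-web2-auth1: 6 + 1 + 6 = 13
db2-web1-auth1: 7 + 7 = 14
db2-auth1: 6
db2-cache1-auth1: 6 + 4 = 10
db2-cache1-lb1-auth1: 6 + 1 + 5 = 12
The minimum is 6 ms.

6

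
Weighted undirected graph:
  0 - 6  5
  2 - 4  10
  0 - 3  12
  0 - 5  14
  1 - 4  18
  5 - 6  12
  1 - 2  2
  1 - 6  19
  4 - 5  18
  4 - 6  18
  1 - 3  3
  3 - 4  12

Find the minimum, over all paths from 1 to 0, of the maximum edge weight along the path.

Comparing a few candidate routes:
1 → 2 → 4 → 3 → 0: max(2, 10, 12, 12) = 12
1 → 3 → 4 → 6 → 0: max(3, 12, 18, 5) = 18
1 → 3 → 4 → 6 → 5 → 0: max(3, 12, 18, 12, 14) = 18
1 → 3 → 0: max(3, 12) = 12
The minimum achievable maximum is 12.

12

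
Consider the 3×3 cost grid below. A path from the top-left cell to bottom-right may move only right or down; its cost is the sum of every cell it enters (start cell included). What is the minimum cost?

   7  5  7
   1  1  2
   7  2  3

14

Take [0,0]→[1,0]→[1,1]→[1,2]→[2,2] for a total of 7 + 1 + 1 + 2 + 3 = 14.
For comparison, the top-then-right route costs 24.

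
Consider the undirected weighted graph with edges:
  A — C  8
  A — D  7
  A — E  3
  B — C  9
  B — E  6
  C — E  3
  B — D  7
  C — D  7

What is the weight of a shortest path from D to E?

Comparing a few candidate routes:
D→A→C→E: 7 + 8 + 3 = 18
D→C→A→E: 7 + 8 + 3 = 18
D→B→C→E: 7 + 9 + 3 = 19
D→A→E: 7 + 3 = 10
D→C→E: 7 + 3 = 10
D→B→E: 7 + 6 = 13
Best route has total 10.

10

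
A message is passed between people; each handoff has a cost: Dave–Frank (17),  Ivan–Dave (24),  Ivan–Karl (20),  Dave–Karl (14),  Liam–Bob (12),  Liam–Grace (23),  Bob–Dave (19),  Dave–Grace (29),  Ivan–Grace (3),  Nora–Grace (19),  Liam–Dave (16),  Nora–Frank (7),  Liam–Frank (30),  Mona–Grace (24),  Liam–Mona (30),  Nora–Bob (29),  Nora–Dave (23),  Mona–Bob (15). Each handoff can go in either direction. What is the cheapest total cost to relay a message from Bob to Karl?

33

A few of the Bob→Karl routes:
Bob→Dave→Karl: 19 + 14 = 33
Bob→Mona→Grace→Ivan→Karl: 15 + 24 + 3 + 20 = 62
Bob→Dave→Ivan→Karl: 19 + 24 + 20 = 63
Bob→Liam→Dave→Karl: 12 + 16 + 14 = 42
Bob→Liam→Grace→Ivan→Karl: 12 + 23 + 3 + 20 = 58
Shortest: 33.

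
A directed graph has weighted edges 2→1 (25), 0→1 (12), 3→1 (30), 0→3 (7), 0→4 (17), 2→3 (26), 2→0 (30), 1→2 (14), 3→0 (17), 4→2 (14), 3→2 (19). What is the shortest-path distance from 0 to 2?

Routes from 0 to 2:
0 - 3 - 1 - 2: 7 + 30 + 14 = 51
0 - 4 - 2: 17 + 14 = 31
0 - 3 - 2: 7 + 19 = 26
0 - 1 - 2: 12 + 14 = 26
Best route has total 26.

26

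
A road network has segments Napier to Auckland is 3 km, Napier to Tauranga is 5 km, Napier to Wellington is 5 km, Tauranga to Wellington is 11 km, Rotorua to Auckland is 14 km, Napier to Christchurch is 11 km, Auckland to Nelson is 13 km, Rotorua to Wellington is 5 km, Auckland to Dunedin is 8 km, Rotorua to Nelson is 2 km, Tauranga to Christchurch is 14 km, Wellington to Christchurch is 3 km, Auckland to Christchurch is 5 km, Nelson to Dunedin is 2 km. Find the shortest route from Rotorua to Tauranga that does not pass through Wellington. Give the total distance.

20

Some routes from Rotorua to Tauranga avoiding Wellington:
Rotorua-Nelson-Dunedin-Auckland-Napier-Tauranga: 2 + 2 + 8 + 3 + 5 = 20
Rotorua-Nelson-Dunedin-Auckland-Christchurch-Tauranga: 2 + 2 + 8 + 5 + 14 = 31
Rotorua-Nelson-Auckland-Napier-Tauranga: 2 + 13 + 3 + 5 = 23
Rotorua-Auckland-Napier-Tauranga: 14 + 3 + 5 = 22
The minimum is 20 km.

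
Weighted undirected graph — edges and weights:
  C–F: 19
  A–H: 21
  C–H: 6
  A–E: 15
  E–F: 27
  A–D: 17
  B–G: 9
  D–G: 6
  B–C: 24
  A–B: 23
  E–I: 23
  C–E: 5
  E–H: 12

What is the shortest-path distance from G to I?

61

Checking several routes:
G→D→A→H→E→I: 6 + 17 + 21 + 12 + 23 = 79
G→B→A→E→I: 9 + 23 + 15 + 23 = 70
G→D→A→H→C→E→I: 6 + 17 + 21 + 6 + 5 + 23 = 78
G→B→C→H→E→I: 9 + 24 + 6 + 12 + 23 = 74
G→B→C→E→I: 9 + 24 + 5 + 23 = 61
G→D→A→E→I: 6 + 17 + 15 + 23 = 61
Best route has total 61.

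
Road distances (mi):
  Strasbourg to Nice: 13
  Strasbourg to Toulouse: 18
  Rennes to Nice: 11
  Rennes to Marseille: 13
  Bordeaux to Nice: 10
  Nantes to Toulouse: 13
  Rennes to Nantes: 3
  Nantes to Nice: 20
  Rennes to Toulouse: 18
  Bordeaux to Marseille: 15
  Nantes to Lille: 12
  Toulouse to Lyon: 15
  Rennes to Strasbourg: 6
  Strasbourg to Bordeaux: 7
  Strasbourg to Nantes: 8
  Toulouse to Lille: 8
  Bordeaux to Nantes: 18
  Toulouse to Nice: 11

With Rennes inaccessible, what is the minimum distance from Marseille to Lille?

Some routes from Marseille to Lille avoiding Rennes:
Marseille-Bordeaux-Strasbourg-Toulouse-Lille: 15 + 7 + 18 + 8 = 48
Marseille-Bordeaux-Strasbourg-Nantes-Lille: 15 + 7 + 8 + 12 = 42
Marseille-Bordeaux-Nice-Toulouse-Lille: 15 + 10 + 11 + 8 = 44
Marseille-Bordeaux-Nantes-Lille: 15 + 18 + 12 = 45
Shortest: 42 mi.

42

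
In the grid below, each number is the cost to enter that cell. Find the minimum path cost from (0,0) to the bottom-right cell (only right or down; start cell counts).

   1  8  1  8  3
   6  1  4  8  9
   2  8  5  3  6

26

Best path: (0,0) → (1,0) → (1,1) → (1,2) → (2,2) → (2,3) → (2,4)
Cost: 1 + 6 + 1 + 4 + 5 + 3 + 6 = 26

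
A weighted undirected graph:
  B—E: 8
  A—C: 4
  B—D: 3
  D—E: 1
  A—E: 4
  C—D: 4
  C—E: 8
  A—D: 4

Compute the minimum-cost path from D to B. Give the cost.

A few of the D→B routes:
D-B: 3
D-C-A-E-B: 4 + 4 + 4 + 8 = 20
D-A-E-B: 4 + 4 + 8 = 16
D-E-B: 1 + 8 = 9
Shortest: 3.

3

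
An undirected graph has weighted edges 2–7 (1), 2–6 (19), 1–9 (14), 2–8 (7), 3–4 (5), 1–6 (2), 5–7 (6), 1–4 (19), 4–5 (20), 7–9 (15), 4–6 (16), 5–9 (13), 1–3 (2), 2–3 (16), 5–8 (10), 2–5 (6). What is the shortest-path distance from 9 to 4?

Some routes from 9 to 4:
9 -> 1 -> 3 -> 4: 14 + 2 + 5 = 21
9 -> 5 -> 4: 13 + 20 = 33
9 -> 1 -> 4: 14 + 19 = 33
9 -> 1 -> 6 -> 4: 14 + 2 + 16 = 32
9 -> 7 -> 2 -> 3 -> 4: 15 + 1 + 16 + 5 = 37
9 -> 5 -> 2 -> 3 -> 4: 13 + 6 + 16 + 5 = 40
The minimum is 21.

21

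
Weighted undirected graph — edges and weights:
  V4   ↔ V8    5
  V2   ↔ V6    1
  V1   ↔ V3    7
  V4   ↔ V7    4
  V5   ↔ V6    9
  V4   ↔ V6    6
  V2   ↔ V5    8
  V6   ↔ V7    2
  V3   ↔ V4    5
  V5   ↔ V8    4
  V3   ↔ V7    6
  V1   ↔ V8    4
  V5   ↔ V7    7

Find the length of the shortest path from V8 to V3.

Some routes from V8 to V3:
V8-V5-V7-V3: 4 + 7 + 6 = 17
V8-V4-V6-V7-V3: 5 + 6 + 2 + 6 = 19
V8-V1-V3: 4 + 7 = 11
V8-V4-V7-V3: 5 + 4 + 6 = 15
V8-V4-V3: 5 + 5 = 10
The minimum is 10.

10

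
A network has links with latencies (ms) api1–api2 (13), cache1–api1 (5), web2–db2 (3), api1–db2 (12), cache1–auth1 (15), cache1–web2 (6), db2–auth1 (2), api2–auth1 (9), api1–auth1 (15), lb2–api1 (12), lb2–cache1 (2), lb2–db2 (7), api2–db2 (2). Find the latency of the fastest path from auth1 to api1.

14

Some routes from auth1 to api1:
auth1 → cache1 → api1: 15 + 5 = 20
auth1 → db2 → api2 → api1: 2 + 2 + 13 = 17
auth1 → db2 → lb2 → cache1 → api1: 2 + 7 + 2 + 5 = 16
auth1 → db2 → web2 → cache1 → api1: 2 + 3 + 6 + 5 = 16
auth1 → db2 → api1: 2 + 12 = 14
auth1 → api1: 15
The minimum is 14 ms.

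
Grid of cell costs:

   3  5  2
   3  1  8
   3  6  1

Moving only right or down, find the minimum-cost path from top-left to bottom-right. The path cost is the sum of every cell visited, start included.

Path (0,0) -> (1,0) -> (1,1) -> (2,1) -> (2,2): 3 + 3 + 1 + 6 + 1 = 14.
For comparison, the top-then-right route costs 19.

14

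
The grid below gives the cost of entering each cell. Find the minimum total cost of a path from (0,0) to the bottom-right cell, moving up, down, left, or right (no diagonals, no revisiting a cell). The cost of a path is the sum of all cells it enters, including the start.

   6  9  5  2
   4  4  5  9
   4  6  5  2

One optimal route is r0c0 r1c0 r1c1 r1c2 r2c2 r2c3.
Its cost is 6 + 4 + 4 + 5 + 5 + 2 = 26.

26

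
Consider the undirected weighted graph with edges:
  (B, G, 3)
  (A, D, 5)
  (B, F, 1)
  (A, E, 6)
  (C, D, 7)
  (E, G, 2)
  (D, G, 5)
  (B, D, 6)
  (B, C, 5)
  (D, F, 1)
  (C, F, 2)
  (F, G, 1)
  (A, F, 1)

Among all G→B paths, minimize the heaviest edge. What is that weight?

Checking several routes:
G → D → F → C → B: max(5, 1, 2, 5) = 5
G → B: max(3) = 3
G → F → B: max(1, 1) = 1
G → D → F → B: max(5, 1, 1) = 5
Smallest bottleneck: 1.

1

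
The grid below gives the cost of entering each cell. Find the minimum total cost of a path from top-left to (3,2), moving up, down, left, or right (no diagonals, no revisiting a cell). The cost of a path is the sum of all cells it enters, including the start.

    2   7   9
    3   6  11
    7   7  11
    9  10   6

Cheapest: r0c0 → r1c0 → r1c1 → r2c1 → r3c1 → r3c2
  2 + 3 + 6 + 7 + 10 + 6 = 34

34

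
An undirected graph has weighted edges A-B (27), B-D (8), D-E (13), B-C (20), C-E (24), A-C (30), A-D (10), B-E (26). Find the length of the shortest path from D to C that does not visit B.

Candidate routes:
D-A-C: 10 + 30 = 40
D-E-C: 13 + 24 = 37
Best route has total 37.

37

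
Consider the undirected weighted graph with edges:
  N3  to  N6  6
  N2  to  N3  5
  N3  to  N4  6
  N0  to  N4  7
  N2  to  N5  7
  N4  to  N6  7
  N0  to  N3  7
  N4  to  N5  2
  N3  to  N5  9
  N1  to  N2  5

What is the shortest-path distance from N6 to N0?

A few of the N6→N0 routes:
N6 - N4 - N0: 7 + 7 = 14
N6 - N3 - N4 - N0: 6 + 6 + 7 = 19
N6 - N3 - N0: 6 + 7 = 13
Shortest: 13.

13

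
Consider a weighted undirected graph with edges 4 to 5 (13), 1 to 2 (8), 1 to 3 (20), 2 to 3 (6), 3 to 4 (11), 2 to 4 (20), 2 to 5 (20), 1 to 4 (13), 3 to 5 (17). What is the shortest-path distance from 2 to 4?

17

A few of the 2→4 routes:
2 -> 3 -> 5 -> 4: 6 + 17 + 13 = 36
2 -> 1 -> 4: 8 + 13 = 21
2 -> 4: 20
2 -> 5 -> 4: 20 + 13 = 33
2 -> 3 -> 1 -> 4: 6 + 20 + 13 = 39
2 -> 3 -> 4: 6 + 11 = 17
Shortest: 17.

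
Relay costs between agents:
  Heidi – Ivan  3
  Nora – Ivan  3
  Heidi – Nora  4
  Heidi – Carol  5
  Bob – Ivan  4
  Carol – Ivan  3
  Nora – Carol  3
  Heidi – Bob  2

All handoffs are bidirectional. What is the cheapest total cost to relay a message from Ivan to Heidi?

Routes from Ivan to Heidi:
Ivan → Heidi: 3
Ivan → Carol → Heidi: 3 + 5 = 8
Ivan → Carol → Nora → Heidi: 3 + 3 + 4 = 10
Ivan → Nora → Heidi: 3 + 4 = 7
Ivan → Nora → Carol → Heidi: 3 + 3 + 5 = 11
Ivan → Bob → Heidi: 4 + 2 = 6
The minimum is 3.

3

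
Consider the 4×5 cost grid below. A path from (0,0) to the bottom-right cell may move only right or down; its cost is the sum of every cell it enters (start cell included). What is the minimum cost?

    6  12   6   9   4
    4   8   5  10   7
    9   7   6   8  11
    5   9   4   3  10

46

Best path: r0c0 → r1c0 → r1c1 → r1c2 → r2c2 → r3c2 → r3c3 → r3c4
Cost: 6 + 4 + 8 + 5 + 6 + 4 + 3 + 10 = 46
(Top row then right column would cost 65.)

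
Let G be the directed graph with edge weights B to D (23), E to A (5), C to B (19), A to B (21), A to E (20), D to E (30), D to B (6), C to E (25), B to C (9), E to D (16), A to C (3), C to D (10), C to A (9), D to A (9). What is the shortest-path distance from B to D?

19

Routes from B to D:
B → C → E → D: 9 + 25 + 16 = 50
B → D: 23
B → C → A → E → D: 9 + 9 + 20 + 16 = 54
B → C → D: 9 + 10 = 19
Shortest: 19.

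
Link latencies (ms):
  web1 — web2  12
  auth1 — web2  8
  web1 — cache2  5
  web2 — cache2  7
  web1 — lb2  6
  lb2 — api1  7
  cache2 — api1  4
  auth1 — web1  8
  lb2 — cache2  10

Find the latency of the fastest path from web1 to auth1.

Checking several routes:
web1 - cache2 - web2 - auth1: 5 + 7 + 8 = 20
web1 - auth1: 8
web1 - web2 - auth1: 12 + 8 = 20
Best route has total 8 ms.

8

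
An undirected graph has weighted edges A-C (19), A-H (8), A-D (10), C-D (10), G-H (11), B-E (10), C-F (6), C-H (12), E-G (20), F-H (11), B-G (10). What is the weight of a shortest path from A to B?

A few of the A→B routes:
A -> H -> G -> B: 8 + 11 + 10 = 29
A -> H -> G -> E -> B: 8 + 11 + 20 + 10 = 49
A -> D -> C -> H -> G -> B: 10 + 10 + 12 + 11 + 10 = 53
A -> C -> H -> G -> B: 19 + 12 + 11 + 10 = 52
Shortest: 29.

29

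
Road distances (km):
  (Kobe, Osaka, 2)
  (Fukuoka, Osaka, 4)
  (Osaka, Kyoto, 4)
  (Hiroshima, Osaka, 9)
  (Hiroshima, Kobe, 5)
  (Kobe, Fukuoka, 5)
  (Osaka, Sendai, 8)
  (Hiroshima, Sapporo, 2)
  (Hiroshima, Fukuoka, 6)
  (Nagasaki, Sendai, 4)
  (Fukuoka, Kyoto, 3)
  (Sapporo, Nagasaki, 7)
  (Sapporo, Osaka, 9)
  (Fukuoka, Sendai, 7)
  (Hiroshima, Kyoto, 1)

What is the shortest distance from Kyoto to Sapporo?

3

Checking several routes:
Kyoto-Osaka-Hiroshima-Sapporo: 4 + 9 + 2 = 15
Kyoto-Fukuoka-Hiroshima-Sapporo: 3 + 6 + 2 = 11
Kyoto-Fukuoka-Kobe-Hiroshima-Sapporo: 3 + 5 + 5 + 2 = 15
Kyoto-Hiroshima-Sapporo: 1 + 2 = 3
Kyoto-Osaka-Sapporo: 4 + 9 = 13
Kyoto-Osaka-Kobe-Hiroshima-Sapporo: 4 + 2 + 5 + 2 = 13
Shortest: 3 km.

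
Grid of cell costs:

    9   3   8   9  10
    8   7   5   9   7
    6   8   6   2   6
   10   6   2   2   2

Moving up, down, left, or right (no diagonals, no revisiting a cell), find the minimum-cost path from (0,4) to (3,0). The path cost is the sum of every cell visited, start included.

45

Best path: [0,4] [1,4] [2,4] [2,3] [3,3] [3,2] [3,1] [3,0]
Cost: 10 + 7 + 6 + 2 + 2 + 2 + 6 + 10 = 45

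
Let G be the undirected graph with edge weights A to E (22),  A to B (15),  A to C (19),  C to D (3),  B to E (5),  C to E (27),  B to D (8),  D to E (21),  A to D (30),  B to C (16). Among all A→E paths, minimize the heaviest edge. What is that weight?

15

Checking several routes:
A → C → D → E: max(19, 3, 21) = 21
A → C → B → E: max(19, 16, 5) = 19
A → B → E: max(15, 5) = 15
A → C → D → B → E: max(19, 3, 8, 5) = 19
A → B → C → D → E: max(15, 16, 3, 21) = 21
A → B → D → E: max(15, 8, 21) = 21
Best route has worst link 15.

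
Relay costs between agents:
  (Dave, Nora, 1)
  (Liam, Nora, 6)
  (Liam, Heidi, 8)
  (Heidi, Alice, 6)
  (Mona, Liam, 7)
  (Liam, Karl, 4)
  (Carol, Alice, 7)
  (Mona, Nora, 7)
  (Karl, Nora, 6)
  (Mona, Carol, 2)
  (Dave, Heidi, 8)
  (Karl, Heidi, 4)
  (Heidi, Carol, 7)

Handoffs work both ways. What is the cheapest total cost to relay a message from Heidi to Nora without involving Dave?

10

Some routes from Heidi to Nora avoiding Dave:
Heidi - Karl - Nora: 4 + 6 = 10
Heidi - Liam - Nora: 8 + 6 = 14
Heidi - Liam - Karl - Nora: 8 + 4 + 6 = 18
Heidi - Carol - Mona - Nora: 7 + 2 + 7 = 16
Heidi - Karl - Liam - Mona - Nora: 4 + 4 + 7 + 7 = 22
Heidi - Karl - Liam - Nora: 4 + 4 + 6 = 14
Best route has total 10.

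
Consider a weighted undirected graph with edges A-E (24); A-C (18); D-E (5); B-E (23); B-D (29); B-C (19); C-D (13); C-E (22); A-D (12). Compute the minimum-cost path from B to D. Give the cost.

28

Some routes from B to D:
B -> C -> E -> D: 19 + 22 + 5 = 46
B -> D: 29
B -> E -> D: 23 + 5 = 28
B -> C -> A -> D: 19 + 18 + 12 = 49
B -> E -> C -> D: 23 + 22 + 13 = 58
B -> C -> D: 19 + 13 = 32
Shortest: 28.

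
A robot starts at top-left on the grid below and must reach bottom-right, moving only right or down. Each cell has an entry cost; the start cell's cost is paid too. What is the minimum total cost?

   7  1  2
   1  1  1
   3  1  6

One optimal route is [0,0]→[0,1]→[1,1]→[1,2]→[2,2].
Its cost is 7 + 1 + 1 + 1 + 6 = 16.
(Top row then right column would cost 17.)

16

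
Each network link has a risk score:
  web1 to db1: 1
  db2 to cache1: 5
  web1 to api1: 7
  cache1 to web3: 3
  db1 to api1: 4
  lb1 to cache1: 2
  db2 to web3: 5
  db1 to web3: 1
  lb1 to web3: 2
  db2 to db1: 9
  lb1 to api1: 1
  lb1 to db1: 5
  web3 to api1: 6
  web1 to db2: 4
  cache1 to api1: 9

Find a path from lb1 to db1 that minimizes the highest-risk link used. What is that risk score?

2

Some routes from lb1 to db1:
lb1→cache1→db2→web1→db1: max(2, 5, 4, 1) = 5
lb1→web3→db1: max(2, 1) = 2
lb1→api1→db1: max(1, 4) = 4
lb1→cache1→web3→db1: max(2, 3, 1) = 3
The minimum achievable maximum is 2.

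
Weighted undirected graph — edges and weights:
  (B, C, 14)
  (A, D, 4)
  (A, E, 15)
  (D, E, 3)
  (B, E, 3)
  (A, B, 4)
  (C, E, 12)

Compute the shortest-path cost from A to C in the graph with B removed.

Paths from A to C avoiding B:
A → D → E → C: 4 + 3 + 12 = 19
A → E → C: 15 + 12 = 27
Shortest: 19.

19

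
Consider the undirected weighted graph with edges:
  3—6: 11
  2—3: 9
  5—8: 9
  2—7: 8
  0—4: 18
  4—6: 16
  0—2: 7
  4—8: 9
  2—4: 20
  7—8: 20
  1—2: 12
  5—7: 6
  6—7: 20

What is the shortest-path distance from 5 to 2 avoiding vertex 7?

Paths from 5 to 2 avoiding 7:
5 - 8 - 4 - 6 - 3 - 2: 9 + 9 + 16 + 11 + 9 = 54
5 - 8 - 4 - 0 - 2: 9 + 9 + 18 + 7 = 43
5 - 8 - 4 - 2: 9 + 9 + 20 = 38
Shortest: 38.

38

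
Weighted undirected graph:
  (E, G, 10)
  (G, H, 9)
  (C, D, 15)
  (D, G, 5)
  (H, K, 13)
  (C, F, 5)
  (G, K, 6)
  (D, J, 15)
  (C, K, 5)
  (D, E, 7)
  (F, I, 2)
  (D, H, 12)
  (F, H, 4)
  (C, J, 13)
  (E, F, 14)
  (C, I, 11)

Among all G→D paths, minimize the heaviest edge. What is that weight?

5

Some routes from G to D:
G → D: max(5) = 5
G → K → H → D: max(6, 13, 12) = 13
G → E → D: max(10, 7) = 10
G → K → C → F → H → D: max(6, 5, 5, 4, 12) = 12
G → H → D: max(9, 12) = 12
G → K → C → I → F → H → D: max(6, 5, 11, 2, 4, 12) = 12
Best route has worst link 5.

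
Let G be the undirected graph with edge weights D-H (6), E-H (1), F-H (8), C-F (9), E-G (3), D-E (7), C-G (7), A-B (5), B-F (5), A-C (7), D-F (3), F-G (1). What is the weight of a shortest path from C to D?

Some routes from C to D:
C → G → F → D: 7 + 1 + 3 = 11
C → G → E → H → D: 7 + 3 + 1 + 6 = 17
C → F → D: 9 + 3 = 12
C → F → G → E → H → D: 9 + 1 + 3 + 1 + 6 = 20
C → G → E → D: 7 + 3 + 7 = 17
The minimum is 11.

11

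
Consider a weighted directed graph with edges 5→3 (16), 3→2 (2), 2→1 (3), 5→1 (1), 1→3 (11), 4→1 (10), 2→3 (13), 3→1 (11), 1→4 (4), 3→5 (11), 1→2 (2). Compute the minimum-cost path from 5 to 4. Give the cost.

Paths from 5 to 4:
5 - 3 - 1 - 4: 16 + 11 + 4 = 31
5 - 1 - 4: 1 + 4 = 5
5 - 3 - 2 - 1 - 4: 16 + 2 + 3 + 4 = 25
The minimum is 5.

5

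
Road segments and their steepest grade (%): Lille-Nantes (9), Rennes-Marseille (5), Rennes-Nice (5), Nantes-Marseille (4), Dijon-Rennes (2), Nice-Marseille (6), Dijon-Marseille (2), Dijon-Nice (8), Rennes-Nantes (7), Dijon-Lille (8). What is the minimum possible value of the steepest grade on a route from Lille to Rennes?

Comparing a few candidate routes:
Lille→Dijon→Marseille→Rennes: max(8, 2, 5) = 8
Lille→Dijon→Nice→Marseille→Nantes→Rennes: max(8, 8, 6, 4, 7) = 8
Lille→Dijon→Nice→Marseille→Rennes: max(8, 8, 6, 5) = 8
Lille→Dijon→Marseille→Nantes→Rennes: max(8, 2, 4, 7) = 8
Lille→Dijon→Nice→Rennes: max(8, 8, 5) = 8
Lille→Dijon→Marseille→Nice→Rennes: max(8, 2, 6, 5) = 8
Smallest bottleneck: 8%.

8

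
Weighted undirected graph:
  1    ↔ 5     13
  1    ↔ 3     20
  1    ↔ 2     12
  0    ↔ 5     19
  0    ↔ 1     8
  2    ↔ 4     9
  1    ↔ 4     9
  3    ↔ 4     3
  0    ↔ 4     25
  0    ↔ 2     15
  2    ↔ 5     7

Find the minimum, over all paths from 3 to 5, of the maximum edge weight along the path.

9

Comparing a few candidate routes:
3 → 4 → 2 → 5: max(3, 9, 7) = 9
3 → 4 → 1 → 2 → 5: max(3, 9, 12, 7) = 12
3 → 4 → 2 → 1 → 5: max(3, 9, 12, 13) = 13
The minimum achievable maximum is 9.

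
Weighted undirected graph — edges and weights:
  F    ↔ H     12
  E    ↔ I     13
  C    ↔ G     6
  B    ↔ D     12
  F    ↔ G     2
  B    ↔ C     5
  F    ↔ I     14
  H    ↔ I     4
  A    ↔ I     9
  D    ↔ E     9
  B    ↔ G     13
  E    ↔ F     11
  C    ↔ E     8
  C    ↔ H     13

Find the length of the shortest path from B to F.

13

A few of the B→F routes:
B-C-E-F: 5 + 8 + 11 = 24
B-C-H-F: 5 + 13 + 12 = 30
B-G-F: 13 + 2 = 15
B-C-G-F: 5 + 6 + 2 = 13
Best route has total 13.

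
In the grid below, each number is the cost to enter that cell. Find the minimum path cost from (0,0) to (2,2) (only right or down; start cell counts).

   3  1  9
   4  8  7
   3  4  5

19

Take r0c0 r1c0 r2c0 r2c1 r2c2 for a total of 3 + 4 + 3 + 4 + 5 = 19.
For comparison, the top-then-right route costs 25.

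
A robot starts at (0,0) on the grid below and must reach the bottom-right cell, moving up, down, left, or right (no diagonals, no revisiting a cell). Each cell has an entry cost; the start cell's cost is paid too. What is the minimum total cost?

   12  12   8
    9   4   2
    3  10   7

34

One optimal route is r0c0 → r1c0 → r1c1 → r1c2 → r2c2.
Its cost is 12 + 9 + 4 + 2 + 7 = 34.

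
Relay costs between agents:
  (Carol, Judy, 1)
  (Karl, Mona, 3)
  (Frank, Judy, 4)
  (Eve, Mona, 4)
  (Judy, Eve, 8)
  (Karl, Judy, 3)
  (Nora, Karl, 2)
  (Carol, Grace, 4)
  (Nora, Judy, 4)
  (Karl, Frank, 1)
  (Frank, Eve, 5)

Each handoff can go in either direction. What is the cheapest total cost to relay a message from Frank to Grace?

9

A few of the Frank→Grace routes:
Frank-Karl-Nora-Judy-Carol-Grace: 1 + 2 + 4 + 1 + 4 = 12
Frank-Judy-Carol-Grace: 4 + 1 + 4 = 9
Frank-Eve-Mona-Karl-Judy-Carol-Grace: 5 + 4 + 3 + 3 + 1 + 4 = 20
Frank-Eve-Judy-Carol-Grace: 5 + 8 + 1 + 4 = 18
Frank-Karl-Judy-Carol-Grace: 1 + 3 + 1 + 4 = 9
Frank-Karl-Mona-Eve-Judy-Carol-Grace: 1 + 3 + 4 + 8 + 1 + 4 = 21
Best route has total 9.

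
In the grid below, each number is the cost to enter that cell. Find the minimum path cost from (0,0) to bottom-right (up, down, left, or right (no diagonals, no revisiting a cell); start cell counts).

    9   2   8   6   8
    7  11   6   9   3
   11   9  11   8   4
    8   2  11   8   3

43

Best path: [0,0] -> [0,1] -> [0,2] -> [0,3] -> [0,4] -> [1,4] -> [2,4] -> [3,4]
Cost: 9 + 2 + 8 + 6 + 8 + 3 + 4 + 3 = 43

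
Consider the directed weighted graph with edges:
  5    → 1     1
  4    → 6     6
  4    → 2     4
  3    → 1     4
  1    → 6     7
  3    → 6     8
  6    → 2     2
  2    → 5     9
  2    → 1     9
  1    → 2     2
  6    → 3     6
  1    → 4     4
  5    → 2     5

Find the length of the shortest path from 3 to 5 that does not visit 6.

Paths from 3 to 5 avoiding 6:
3-1-4-2-5: 4 + 4 + 4 + 9 = 21
3-1-2-5: 4 + 2 + 9 = 15
The minimum is 15.

15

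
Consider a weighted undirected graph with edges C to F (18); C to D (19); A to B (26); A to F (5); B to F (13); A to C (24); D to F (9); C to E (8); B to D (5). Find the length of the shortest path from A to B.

Checking several routes:
A→F→B: 5 + 13 = 18
A→F→D→B: 5 + 9 + 5 = 19
A→C→D→B: 24 + 19 + 5 = 48
A→B: 26
A→F→C→D→B: 5 + 18 + 19 + 5 = 47
Best route has total 18.

18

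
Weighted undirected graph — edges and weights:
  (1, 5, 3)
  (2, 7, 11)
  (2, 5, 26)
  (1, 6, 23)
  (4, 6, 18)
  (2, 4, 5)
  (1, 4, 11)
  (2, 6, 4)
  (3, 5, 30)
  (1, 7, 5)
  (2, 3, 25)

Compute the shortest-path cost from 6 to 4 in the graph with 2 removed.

Candidate routes:
6 - 4: 18
6 - 1 - 4: 23 + 11 = 34
The minimum is 18.

18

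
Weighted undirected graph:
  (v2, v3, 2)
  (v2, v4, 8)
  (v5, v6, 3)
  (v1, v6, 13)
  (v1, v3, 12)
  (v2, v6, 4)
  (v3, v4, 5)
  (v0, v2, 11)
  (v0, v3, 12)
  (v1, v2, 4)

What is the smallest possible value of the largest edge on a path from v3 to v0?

Some routes from v3 to v0:
v3 -> v1 -> v2 -> v0: max(12, 4, 11) = 12
v3 -> v2 -> v0: max(2, 11) = 11
v3 -> v4 -> v2 -> v0: max(5, 8, 11) = 11
v3 -> v0: max(12) = 12
Best route has worst link 11.

11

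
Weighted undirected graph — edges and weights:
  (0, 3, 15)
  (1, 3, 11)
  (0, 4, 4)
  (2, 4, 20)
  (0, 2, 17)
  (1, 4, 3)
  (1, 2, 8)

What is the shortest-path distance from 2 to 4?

Candidate routes:
2 → 0 → 3 → 1 → 4: 17 + 15 + 11 + 3 = 46
2 → 0 → 4: 17 + 4 = 21
2 → 4: 20
2 → 1 → 4: 8 + 3 = 11
2 → 1 → 3 → 0 → 4: 8 + 11 + 15 + 4 = 38
Best route has total 11.

11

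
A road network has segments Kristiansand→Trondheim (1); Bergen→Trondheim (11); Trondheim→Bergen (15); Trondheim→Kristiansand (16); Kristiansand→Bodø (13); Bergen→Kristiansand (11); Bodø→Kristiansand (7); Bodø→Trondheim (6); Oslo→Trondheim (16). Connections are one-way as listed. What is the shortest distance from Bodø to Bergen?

21

Routes from Bodø to Bergen:
Bodø -> Kristiansand -> Trondheim -> Bergen: 7 + 1 + 15 = 23
Bodø -> Trondheim -> Bergen: 6 + 15 = 21
Shortest: 21 km.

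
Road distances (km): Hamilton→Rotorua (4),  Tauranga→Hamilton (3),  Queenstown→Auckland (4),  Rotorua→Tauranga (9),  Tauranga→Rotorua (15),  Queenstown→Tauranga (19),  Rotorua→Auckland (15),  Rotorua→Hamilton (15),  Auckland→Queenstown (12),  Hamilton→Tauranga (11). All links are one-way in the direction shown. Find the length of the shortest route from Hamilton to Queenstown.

Paths from Hamilton to Queenstown:
Hamilton - Tauranga - Rotorua - Auckland - Queenstown: 11 + 15 + 15 + 12 = 53
Hamilton - Rotorua - Auckland - Queenstown: 4 + 15 + 12 = 31
Best route has total 31 km.

31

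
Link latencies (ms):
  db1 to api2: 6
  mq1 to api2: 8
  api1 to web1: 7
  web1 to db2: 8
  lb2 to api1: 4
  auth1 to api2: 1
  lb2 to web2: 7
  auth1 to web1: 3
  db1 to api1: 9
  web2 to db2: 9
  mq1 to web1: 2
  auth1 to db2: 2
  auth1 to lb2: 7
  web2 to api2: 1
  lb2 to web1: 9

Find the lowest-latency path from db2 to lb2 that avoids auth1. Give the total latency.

16

Some routes from db2 to lb2 avoiding auth1:
db2 - web1 - api1 - lb2: 8 + 7 + 4 = 19
db2 - web1 - lb2: 8 + 9 = 17
db2 - web2 - lb2: 9 + 7 = 16
The minimum is 16 ms.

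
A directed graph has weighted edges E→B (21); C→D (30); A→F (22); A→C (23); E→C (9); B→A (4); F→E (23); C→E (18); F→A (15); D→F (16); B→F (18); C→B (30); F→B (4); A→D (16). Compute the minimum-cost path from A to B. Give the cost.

Some routes from A to B:
A → D → F → B: 16 + 16 + 4 = 36
A → C → B: 23 + 30 = 53
A → F → B: 22 + 4 = 26
The minimum is 26.

26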